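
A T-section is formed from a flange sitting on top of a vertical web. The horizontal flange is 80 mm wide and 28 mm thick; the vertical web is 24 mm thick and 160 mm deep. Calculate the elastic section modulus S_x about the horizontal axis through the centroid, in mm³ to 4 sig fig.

S_x ≈ 1.818 × 10⁵ mm³

Break the section into simple shapes (no overlaps), measuring from the bottom-left corner of the bounding box.
Flange: 80 × 28, A = 2 240 mm², y = 174 mm, Ī = 146 347 mm⁴.
Web: 24 × 160, A = 3 840 mm², y = 80 mm, Ī = 8 192 000 mm⁴.
Centroid: ȳ = ΣA·y / ΣA = 114.632 mm.
Transfer each piece to the horizontal axis through the centroid using Ī + A·d² with d = y − 114.632:
  flange: d = 59.3684 mm → contributes +8 041 472 mm⁴
  web: d = -34.6316 mm → contributes +12 797 490 mm⁴
Total I = 20 838 961 mm⁴.
Extreme fibre distance c = 114.632 mm; S = I/c = 181 791 mm³.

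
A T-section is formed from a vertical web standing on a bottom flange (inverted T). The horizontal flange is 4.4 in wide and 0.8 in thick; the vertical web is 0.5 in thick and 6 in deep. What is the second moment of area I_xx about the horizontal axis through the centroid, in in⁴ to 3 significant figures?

Decompose the section into non-overlapping parts with the origin at the bottom-left of its bounding rectangle.
Flange: 4.4 × 0.8, A = 3.52 in², y = 0.4 in, Ī = 0.18773 in⁴.
Web: 0.5 × 6, A = 3 in², y = 3.8 in, Ī = 9 in⁴.
Centroid: ȳ = ΣA·y / ΣA = 1.9644 in.
Transfer each piece to the horizontal axis through the centroid using Ī + A·d² with d = y − 1.9644:
  flange: d = -1.5644 in → contributes +8.8026 in⁴
  web: d = 1.8356 in → contributes +19.108 in⁴
Total I = 27.911 in⁴.

I_xx ≈ 27.9 in⁴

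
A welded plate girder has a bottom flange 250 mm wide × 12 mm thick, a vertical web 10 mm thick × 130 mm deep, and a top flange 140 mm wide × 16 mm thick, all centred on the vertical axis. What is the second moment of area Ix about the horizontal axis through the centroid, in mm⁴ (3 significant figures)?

Ix ≈ 2.86 × 10⁷ mm⁴

Split into non-overlapping primitives; take the origin at the lower-left of the bounding box.
Bottom plate: 250 × 12, A = 3 000 mm², y = 6 mm, Ī = 36 000 mm⁴.
Web plate: 10 × 130, A = 1 300 mm², y = 77 mm, Ī = 1 830 833 mm⁴.
Top plate: 140 × 16, A = 2 240 mm², y = 150 mm, Ī = 47 787 mm⁴.
Centroid: ȳ = ΣA·y / ΣA = 69.434 mm.
Transfer each piece to the horizontal axis through the centroid using Ī + A·d² with d = y − 69.434:
  bottom plate: d = -63.434 mm → contributes +12 107 713 mm⁴
  web plate: d = 7.5657 mm → contributes +1 905 246 mm⁴
  top plate: d = 80.566 mm → contributes +14 587 268 mm⁴
Total I = 28 600 227 mm⁴.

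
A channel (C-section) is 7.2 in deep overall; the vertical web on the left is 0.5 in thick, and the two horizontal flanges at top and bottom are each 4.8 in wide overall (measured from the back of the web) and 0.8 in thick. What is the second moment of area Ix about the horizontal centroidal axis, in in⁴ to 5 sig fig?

Break the section into simple shapes (no overlaps), measuring from the bottom-left corner of the bounding box.
Web: 0.5 × 7.2, A = 3.6 in², y = 3.6 in, Ī = 15.552 in⁴.
Top flange (beyond web): 4.3 × 0.8, A = 3.44 in², y = 6.8 in, Ī = 0.1834667 in⁴.
Bottom flange (beyond web): 4.3 × 0.8, A = 3.44 in², y = 0.4 in, Ī = 0.1834667 in⁴.
By symmetry the centroid is at mid-height, ȳ = 3.6 in.
Transfer each piece to the horizontal centroidal axis using Ī + A·d² with d = y − 3.6:
  web: d = 0 in → contributes +15.552 in⁴
  top flange (beyond web): d = 3.2 in → contributes +35.40907 in⁴
  bottom flange (beyond web): d = -3.2 in → contributes +35.40907 in⁴
Total I = 86.37013 in⁴.

Ix ≈ 86.370 in⁴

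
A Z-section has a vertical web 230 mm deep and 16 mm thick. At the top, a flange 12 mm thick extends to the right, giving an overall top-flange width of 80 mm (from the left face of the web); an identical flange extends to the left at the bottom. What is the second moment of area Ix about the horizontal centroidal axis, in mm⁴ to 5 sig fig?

Ix ≈ 3.4490 × 10⁷ mm⁴

Break the section into simple shapes (no overlaps), measuring from the bottom-left corner of the bounding box.
Web: 16 × 230, A = 3 680 mm², y = 115 mm, Ī = 16 222 667 mm⁴.
Top flange (beyond web): 64 × 12, A = 768 mm², y = 224 mm, Ī = 9 216 mm⁴.
Bottom flange (beyond web): 64 × 12, A = 768 mm², y = 6 mm, Ī = 9 216 mm⁴.
Centroid: ȳ = ΣA·y / ΣA = 115 mm.
Transfer each piece to the horizontal centroidal axis using Ī + A·d² with d = y − 115:
  web: d = 0 mm → contributes +16 222 667 mm⁴
  top flange (beyond web): d = 109 mm → contributes +9 133 824 mm⁴
  bottom flange (beyond web): d = -109 mm → contributes +9 133 824 mm⁴
Total I = 34 490 315 mm⁴.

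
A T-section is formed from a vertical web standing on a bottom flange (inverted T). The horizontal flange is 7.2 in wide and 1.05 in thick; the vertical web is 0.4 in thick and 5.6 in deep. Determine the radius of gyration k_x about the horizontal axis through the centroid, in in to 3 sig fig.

k_x ≈ 1.62 in

Break the section into simple shapes (no overlaps), measuring from the bottom-left corner of the bounding box.
Flange: 7.2 × 1.05, A = 7.56 in², y = 0.525 in, Ī = 0.69458 in⁴.
Web: 0.4 × 5.6, A = 2.24 in², y = 3.85 in, Ī = 5.8539 in⁴.
Centroid: ȳ = ΣA·y / ΣA = 1.285 in.
Transfer each piece to the horizontal axis through the centroid using Ī + A·d² with d = y − 1.285:
  flange: d = -0.76 in → contributes +5.0612 in⁴
  web: d = 2.565 in → contributes +20.591 in⁴
Total I = 25.653 in⁴.
Radius of gyration: k = √(I/A) = √(25.653 / 9.8) = 1.6179 in.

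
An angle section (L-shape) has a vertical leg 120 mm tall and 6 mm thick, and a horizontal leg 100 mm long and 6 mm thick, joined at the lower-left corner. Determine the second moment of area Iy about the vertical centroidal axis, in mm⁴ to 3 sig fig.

Iy ≈ 1.21 × 10⁶ mm⁴

Decompose the section into non-overlapping parts with the origin at the bottom-left of its bounding rectangle.
Vertical leg: 6 × 120, A = 720 mm², x = 3 mm, Ī = 2 160 mm⁴.
Horizontal leg (remainder): 94 × 6, A = 564 mm², x = 53 mm, Ī = 415 292 mm⁴.
Centroid: x̄ = ΣA·x / ΣA = 24.963 mm.
Transfer each piece to the vertical centroidal axis using Ī + A·d² with d = x − 24.963:
  vertical leg: d = -21.963 mm → contributes +349 457 mm⁴
  horizontal leg (remainder): d = 28.037 mm → contributes +858 649 mm⁴
Total I = 1 208 106 mm⁴.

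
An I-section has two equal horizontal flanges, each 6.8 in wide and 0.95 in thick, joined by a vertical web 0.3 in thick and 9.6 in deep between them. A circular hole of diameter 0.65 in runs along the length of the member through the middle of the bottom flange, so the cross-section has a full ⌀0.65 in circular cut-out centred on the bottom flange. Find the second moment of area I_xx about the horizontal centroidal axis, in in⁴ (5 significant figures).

Decompose the section into non-overlapping parts with the origin at the bottom-left of its bounding rectangle.
Bottom flange: 6.8 × 0.95, A = 6.46 in², y = 0.475 in, Ī = 0.4858458 in⁴.
Web: 0.3 × 9.6, A = 2.88 in², y = 5.75 in, Ī = 22.1184 in⁴.
Top flange: 6.8 × 0.95, A = 6.46 in², y = 11.025 in, Ī = 0.4858458 in⁴.
Hole (subtracted): ⌀0.65, A = 0.3318307 in², y = 0.475 in, Ī = 0.008762405 in⁴.
Centroid: ȳ = ΣA·y / ΣA = 5.863162 in.
Transfer each piece to the horizontal centroidal axis using Ī + A·d² with d = y − 5.863162:
  bottom flange: d = -5.388162 in → contributes +188.0344 in⁴
  web: d = -0.1131619 in → contributes +22.15528 in⁴
  top flange: d = 5.161838 in → contributes +172.6098 in⁴
  hole: d = -5.388162 in → contributes −9.642568 in⁴
Total I = 373.1569 in⁴.

I_xx ≈ 373.16 in⁴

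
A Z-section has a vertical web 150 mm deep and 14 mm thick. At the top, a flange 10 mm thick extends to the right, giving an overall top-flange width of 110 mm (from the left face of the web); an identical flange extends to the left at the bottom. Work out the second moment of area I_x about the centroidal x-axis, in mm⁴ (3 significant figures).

Treat the section as a set of non-overlapping primitives; coordinates are from the bounding-box lower-left.
Web: 14 × 150, A = 2 100 mm², y = 75 mm, Ī = 3 937 500 mm⁴.
Top flange (beyond web): 96 × 10, A = 960 mm², y = 145 mm, Ī = 8 000 mm⁴.
Bottom flange (beyond web): 96 × 10, A = 960 mm², y = 5 mm, Ī = 8 000 mm⁴.
Centroid: ȳ = ΣA·y / ΣA = 75 mm.
Transfer each piece to the centroidal x-axis using Ī + A·d² with d = y − 75:
  web: d = 0 mm → contributes +3 937 500 mm⁴
  top flange (beyond web): d = 70 mm → contributes +4 712 000 mm⁴
  bottom flange (beyond web): d = -70 mm → contributes +4 712 000 mm⁴
Total I = 13 361 500 mm⁴.

I_x ≈ 1.34 × 10⁷ mm⁴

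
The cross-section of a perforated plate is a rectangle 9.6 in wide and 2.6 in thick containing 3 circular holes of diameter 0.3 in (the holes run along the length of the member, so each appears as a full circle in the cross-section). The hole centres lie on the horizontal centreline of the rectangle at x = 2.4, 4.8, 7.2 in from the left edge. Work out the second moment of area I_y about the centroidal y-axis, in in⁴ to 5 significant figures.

I_y ≈ 190.88 in⁴

Treat the section as a set of non-overlapping primitives; coordinates are from the bounding-box lower-left.
Plate: 9.6 × 2.6, A = 24.96 in², x = 4.8 in, Ī = 191.6928 in⁴.
Hole 1 (subtracted): ⌀0.3, A = 0.07068583 in², x = 2.4 in, Ī = 0.0003976078 in⁴.
Hole 2 (subtracted): ⌀0.3, A = 0.07068583 in², x = 4.8 in, Ī = 0.0003976078 in⁴.
Hole 3 (subtracted): ⌀0.3, A = 0.07068583 in², x = 7.2 in, Ī = 0.0003976078 in⁴.
By symmetry the centroid is at mid-width, x̄ = 4.8 in.
Transfer each piece to the centroidal y-axis using Ī + A·d² with d = x − 4.8:
  plate: d = 0 in → contributes +191.6928 in⁴
  hole 1: d = -2.4 in → contributes −0.407548 in⁴
  hole 2: d = 0 in → contributes −0.0003976078 in⁴
  hole 3: d = 2.4 in → contributes −0.407548 in⁴
Total I = 190.8773 in⁴.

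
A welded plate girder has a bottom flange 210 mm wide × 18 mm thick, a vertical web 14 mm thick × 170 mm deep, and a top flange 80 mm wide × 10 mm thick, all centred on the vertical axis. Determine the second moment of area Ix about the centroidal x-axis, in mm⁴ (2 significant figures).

Split into non-overlapping primitives; take the origin at the lower-left of the bounding box.
Bottom plate: 210 × 18, A = 3 780 mm², y = 9 mm, Ī = 102 060 mm⁴.
Web plate: 14 × 170, A = 2 380 mm², y = 103 mm, Ī = 5 731 833 mm⁴.
Top plate: 80 × 10, A = 800 mm², y = 193 mm, Ī = 6 667 mm⁴.
Centroid: ȳ = ΣA·y / ΣA = 62.29 mm.
Transfer each piece to the centroidal x-axis using Ī + A·d² with d = y − 62.29:
  bottom plate: d = -53.29 mm → contributes +10 837 845 mm⁴
  web plate: d = 40.71 mm → contributes +9 675 616 mm⁴
  top plate: d = 130.7 mm → contributes +13 674 101 mm⁴
Total I = 34 187 562 mm⁴.

Ix ≈ 3.4 × 10⁷ mm⁴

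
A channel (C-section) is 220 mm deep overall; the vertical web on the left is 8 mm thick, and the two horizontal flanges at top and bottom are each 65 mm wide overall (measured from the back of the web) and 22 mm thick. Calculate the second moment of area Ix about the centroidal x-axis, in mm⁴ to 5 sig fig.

Break the section into simple shapes (no overlaps), measuring from the bottom-left corner of the bounding box.
Web: 8 × 220, A = 1 760 mm², y = 110 mm, Ī = 7 098 667 mm⁴.
Top flange (beyond web): 57 × 22, A = 1 254 mm², y = 209 mm, Ī = 50 578 mm⁴.
Bottom flange (beyond web): 57 × 22, A = 1 254 mm², y = 11 mm, Ī = 50 578 mm⁴.
By symmetry the centroid is at mid-height, ȳ = 110 mm.
Transfer each piece to the centroidal x-axis using Ī + A·d² with d = y − 110:
  web: d = 0 mm → contributes +7 098 667 mm⁴
  top flange (beyond web): d = 99 mm → contributes +12 341 032 mm⁴
  bottom flange (beyond web): d = -99 mm → contributes +12 341 032 mm⁴
Total I = 31 780 731 mm⁴.

Ix ≈ 3.1781 × 10⁷ mm⁴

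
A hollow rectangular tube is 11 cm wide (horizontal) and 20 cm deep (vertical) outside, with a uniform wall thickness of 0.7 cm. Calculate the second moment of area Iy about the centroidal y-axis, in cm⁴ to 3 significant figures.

Split into non-overlapping primitives; take the origin at the lower-left of the bounding box.
Outer rectangle: 11 × 20, A = 220 cm², x = 5.5 cm, Ī = 2218.3 cm⁴.
Inner void (subtracted): 9.6 × 18.6, A = 178.56 cm², x = 5.5 cm, Ī = 1371.3 cm⁴.
By symmetry the centroid is at mid-width, x̄ = 5.5 cm.
All pieces are centred on the centroidal y-axis, so I = ΣĪ (holes subtracted) = 846.99 cm⁴.

Iy ≈ 847 cm⁴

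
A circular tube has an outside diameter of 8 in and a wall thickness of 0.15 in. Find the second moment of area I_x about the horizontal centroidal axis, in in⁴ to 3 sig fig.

I_x ≈ 28.5 in⁴

Break the section into simple shapes (no overlaps), measuring from the bottom-left corner of the bounding box.
Outer circle: ⌀8, A = 50.265 in², y = 4 in, Ī = 201.06 in⁴.
Bore (subtracted): ⌀7.7, A = 46.566 in², y = 4 in, Ī = 172.56 in⁴.
By symmetry the centroid is at mid-height, ȳ = 4 in.
All pieces are centred on the horizontal centroidal axis, so I = ΣĪ (holes subtracted) = 28.505 in⁴.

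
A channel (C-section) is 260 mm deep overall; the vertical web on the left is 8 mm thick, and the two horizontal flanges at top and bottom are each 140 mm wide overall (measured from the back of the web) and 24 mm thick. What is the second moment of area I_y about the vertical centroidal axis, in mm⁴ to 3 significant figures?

I_y ≈ 1.69 × 10⁷ mm⁴

Break the section into simple shapes (no overlaps), measuring from the bottom-left corner of the bounding box.
Web: 8 × 260, A = 2 080 mm², x = 4 mm, Ī = 11 093 mm⁴.
Top flange (beyond web): 132 × 24, A = 3 168 mm², x = 74 mm, Ī = 4 599 936 mm⁴.
Bottom flange (beyond web): 132 × 24, A = 3 168 mm², x = 74 mm, Ī = 4 599 936 mm⁴.
Centroid: x̄ = ΣA·x / ΣA = 56.7 mm.
Transfer each piece to the vertical centroidal axis using Ī + A·d² with d = x − 56.7:
  web: d = -52.7 mm → contributes +5 787 773 mm⁴
  top flange (beyond web): d = 17.3 mm → contributes +5 548 128 mm⁴
  bottom flange (beyond web): d = 17.3 mm → contributes +5 548 128 mm⁴
Total I = 16 884 030 mm⁴.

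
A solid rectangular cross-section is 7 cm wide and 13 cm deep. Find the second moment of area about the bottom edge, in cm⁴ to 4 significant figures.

I_base ≈ 5126 cm⁴

The section: 7 × 13, A = 91 cm², y = 6.5 cm, Ī = 1281.58 cm⁴.
Transfer it to the bottom edge using Ī + A·d² with d = y − 0:
  the section: d = 6.5 cm → contributes +5126.33 cm⁴
Total I = 5126.33 cm⁴.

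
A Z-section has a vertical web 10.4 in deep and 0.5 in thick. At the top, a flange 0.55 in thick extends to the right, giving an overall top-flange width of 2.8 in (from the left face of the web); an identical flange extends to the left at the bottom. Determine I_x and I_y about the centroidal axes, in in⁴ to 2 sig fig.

Split into non-overlapping primitives; take the origin at the lower-left of the bounding box.
Web: 0.5 × 10.4, A = 5.2 in², y = 5.2 in, Ī = 46.87 in⁴.
Top flange (beyond web): 2.3 × 0.55, A = 1.265 in², y = 10.13 in, Ī = 0.03189 in⁴.
Bottom flange (beyond web): 2.3 × 0.55, A = 1.265 in², y = 0.275 in, Ī = 0.03189 in⁴.
Centroid: ȳ = ΣA·y / ΣA = 5.2 in.
Transfer each piece to the centroidal x-axis using Ī + A·d² with d = y − 5.2:
  web: d = 0 in → contributes +46.87 in⁴
  top flange (beyond web): d = 4.925 in → contributes +30.72 in⁴
  bottom flange (beyond web): d = -4.925 in → contributes +30.72 in⁴
Total I = 108.3 in⁴.
For the y-axis: x̄ = 2.55 in.
Repeating about the centroidal y-axis gives I_y = 6.182 in⁴.

I_x ≈ 110 in⁴, I_y ≈ 6.2 in⁴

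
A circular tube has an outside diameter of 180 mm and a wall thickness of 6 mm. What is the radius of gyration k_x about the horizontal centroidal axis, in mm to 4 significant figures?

Break the section into simple shapes (no overlaps), measuring from the bottom-left corner of the bounding box.
Outer circle: ⌀180, A = 25446.9 mm², y = 90 mm, Ī = 51 529 974 mm⁴.
Bore (subtracted): ⌀168, A = 22167.1 mm², y = 90 mm, Ī = 39 102 725 mm⁴.
By symmetry the centroid is at mid-height, ȳ = 90 mm.
All pieces are centred on the horizontal centroidal axis, so I = ΣĪ (holes subtracted) = 12 427 248 mm⁴.
Radius of gyration: k = √(I/A) = √(12 427 248 / 3279.82) = 61.5549 mm.

k_x ≈ 61.55 mm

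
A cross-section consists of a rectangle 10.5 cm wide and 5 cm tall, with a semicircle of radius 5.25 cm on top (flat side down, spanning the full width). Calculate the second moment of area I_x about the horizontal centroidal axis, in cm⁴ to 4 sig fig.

Break the section into simple shapes (no overlaps), measuring from the bottom-left corner of the bounding box.
Rectangular body: 10.5 × 5, A = 52.5 cm², y = 2.5 cm, Ī = 109.375 cm⁴.
Semicircular cap: semicircle r = 5.25, A = 43.2951 cm², y = 7.22817 cm, Ī = 83.3814 cm⁴.
Centroid: ȳ = ΣA·y / ΣA = 4.63692 cm.
Transfer each piece to the horizontal centroidal axis using Ī + A·d² with d = y − 4.63692:
  rectangular body: d = -2.13692 cm → contributes +349.112 cm⁴
  semicircular cap: d = 2.59125 cm → contributes +374.089 cm⁴
Total I = 723.202 cm⁴.

I_x ≈ 723.2 cm⁴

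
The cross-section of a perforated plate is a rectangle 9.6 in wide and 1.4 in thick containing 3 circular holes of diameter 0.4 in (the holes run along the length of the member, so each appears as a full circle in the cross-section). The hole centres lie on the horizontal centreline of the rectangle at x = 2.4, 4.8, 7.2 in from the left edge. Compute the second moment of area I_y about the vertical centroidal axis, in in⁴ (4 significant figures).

Treat the section as a set of non-overlapping primitives; coordinates are from the bounding-box lower-left.
Plate: 9.6 × 1.4, A = 13.44 in², x = 4.8 in, Ī = 103.219 in⁴.
Hole 1 (subtracted): ⌀0.4, A = 0.125664 in², x = 2.4 in, Ī = 0.00125664 in⁴.
Hole 2 (subtracted): ⌀0.4, A = 0.125664 in², x = 4.8 in, Ī = 0.00125664 in⁴.
Hole 3 (subtracted): ⌀0.4, A = 0.125664 in², x = 7.2 in, Ī = 0.00125664 in⁴.
By symmetry the centroid is at mid-width, x̄ = 4.8 in.
Transfer each piece to the vertical centroidal axis using Ī + A·d² with d = x − 4.8:
  plate: d = 0 in → contributes +103.219 in⁴
  hole 1: d = -2.4 in → contributes −0.72508 in⁴
  hole 2: d = 0 in → contributes −0.00125664 in⁴
  hole 3: d = 2.4 in → contributes −0.72508 in⁴
Total I = 101.768 in⁴.

I_y ≈ 101.8 in⁴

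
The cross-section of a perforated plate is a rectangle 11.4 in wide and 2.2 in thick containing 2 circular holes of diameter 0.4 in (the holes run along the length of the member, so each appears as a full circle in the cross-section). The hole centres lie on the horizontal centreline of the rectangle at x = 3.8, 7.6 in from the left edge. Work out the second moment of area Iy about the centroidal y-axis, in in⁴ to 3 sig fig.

Treat the section as a set of non-overlapping primitives; coordinates are from the bounding-box lower-left.
Plate: 11.4 × 2.2, A = 25.08 in², x = 5.7 in, Ī = 271.62 in⁴.
Hole 1 (subtracted): ⌀0.4, A = 0.12566 in², x = 3.8 in, Ī = 0.0012566 in⁴.
Hole 2 (subtracted): ⌀0.4, A = 0.12566 in², x = 7.6 in, Ī = 0.0012566 in⁴.
By symmetry the centroid is at mid-width, x̄ = 5.7 in.
Transfer each piece to the centroidal y-axis using Ī + A·d² with d = x − 5.7:
  plate: d = 0 in → contributes +271.62 in⁴
  hole 1: d = -1.9 in → contributes −0.4549 in⁴
  hole 2: d = 1.9 in → contributes −0.4549 in⁴
Total I = 270.71 in⁴.

Iy ≈ 271 in⁴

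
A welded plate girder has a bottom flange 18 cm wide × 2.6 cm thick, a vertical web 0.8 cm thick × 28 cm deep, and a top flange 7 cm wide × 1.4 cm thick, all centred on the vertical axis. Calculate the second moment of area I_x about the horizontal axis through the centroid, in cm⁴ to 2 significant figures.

I_x ≈ 1.0 × 10⁴ cm⁴

Treat the section as a set of non-overlapping primitives; coordinates are from the bounding-box lower-left.
Bottom plate: 18 × 2.6, A = 46.8 cm², y = 1.3 cm, Ī = 26.36 cm⁴.
Web plate: 0.8 × 28, A = 22.4 cm², y = 16.6 cm, Ī = 1 463 cm⁴.
Top plate: 7 × 1.4, A = 9.8 cm², y = 31.3 cm, Ī = 1.601 cm⁴.
Centroid: ȳ = ΣA·y / ΣA = 9.36 cm.
Transfer each piece to the horizontal axis through the centroid using Ī + A·d² with d = y − 9.36:
  bottom plate: d = -8.06 cm → contributes +3 066 cm⁴
  web plate: d = 7.24 cm → contributes +2 638 cm⁴
  top plate: d = 21.94 cm → contributes +4 719 cm⁴
Total I = 10 423 cm⁴.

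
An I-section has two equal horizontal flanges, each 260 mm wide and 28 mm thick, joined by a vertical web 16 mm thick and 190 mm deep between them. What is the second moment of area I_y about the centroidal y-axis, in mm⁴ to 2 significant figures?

I_y ≈ 8.2 × 10⁷ mm⁴

Split into non-overlapping primitives; take the origin at the lower-left of the bounding box.
Bottom flange: 260 × 28, A = 7 280 mm², x = 130 mm, Ī = 41 010 667 mm⁴.
Web: 16 × 190, A = 3 040 mm², x = 130 mm, Ī = 64 853 mm⁴.
Top flange: 260 × 28, A = 7 280 mm², x = 130 mm, Ī = 41 010 667 mm⁴.
By symmetry the centroid is at mid-width, x̄ = 130 mm.
All pieces are centred on the centroidal y-axis, so I = ΣĪ = 82 086 187 mm⁴.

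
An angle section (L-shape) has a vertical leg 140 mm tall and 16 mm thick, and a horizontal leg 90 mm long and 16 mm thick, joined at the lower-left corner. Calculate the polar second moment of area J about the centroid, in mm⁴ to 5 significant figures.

J ≈ 8.8180 × 10⁶ mm⁴

Break the section into simple shapes (no overlaps), measuring from the bottom-left corner of the bounding box.
Vertical leg: 16 × 140, A = 2 240 mm², y = 70 mm, Ī = 3 658 667 mm⁴.
Horizontal leg (remainder): 74 × 16, A = 1 184 mm², y = 8 mm, Ī = 25258.67 mm⁴.
Centroid: ȳ = ΣA·y / ΣA = 48.56075 mm.
Transfer each piece to the centroidal x-axis using Ī + A·d² with d = y − 48.56075:
  vertical leg: d = 21.43925 mm → contributes +4 688 264 mm⁴
  horizontal leg (remainder): d = -40.56075 mm → contributes +1 973 145 mm⁴
Total I = 6 661 409 mm⁴.
For the y-axis: x̄ = 23.56075 mm.
Repeating about the centroidal y-axis gives I_y = 2 156 609 mm⁴.
Polar second moment: J = I_x + I_y = 8 818 017 mm⁴.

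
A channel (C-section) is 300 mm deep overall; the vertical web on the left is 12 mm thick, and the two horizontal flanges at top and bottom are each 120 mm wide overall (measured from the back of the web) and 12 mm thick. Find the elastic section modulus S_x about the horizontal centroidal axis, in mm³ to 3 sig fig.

S_x ≈ 5.39 × 10⁵ mm³

Decompose the section into non-overlapping parts with the origin at the bottom-left of its bounding rectangle.
Web: 12 × 300, A = 3 600 mm², y = 150 mm, Ī = 27 000 000 mm⁴.
Top flange (beyond web): 108 × 12, A = 1 296 mm², y = 294 mm, Ī = 15 552 mm⁴.
Bottom flange (beyond web): 108 × 12, A = 1 296 mm², y = 6 mm, Ī = 15 552 mm⁴.
By symmetry the centroid is at mid-height, ȳ = 150 mm.
Transfer each piece to the horizontal centroidal axis using Ī + A·d² with d = y − 150:
  web: d = 0 mm → contributes +27 000 000 mm⁴
  top flange (beyond web): d = 144 mm → contributes +26 889 408 mm⁴
  bottom flange (beyond web): d = -144 mm → contributes +26 889 408 mm⁴
Total I = 80 778 816 mm⁴.
Extreme fibre distance c = 150 mm; S = I/c = 538 525 mm³.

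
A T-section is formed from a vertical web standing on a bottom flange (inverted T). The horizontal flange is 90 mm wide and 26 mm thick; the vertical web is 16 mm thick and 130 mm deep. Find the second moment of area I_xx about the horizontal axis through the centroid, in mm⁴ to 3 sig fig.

I_xx ≈ 9.76 × 10⁶ mm⁴

Treat the section as a set of non-overlapping primitives; coordinates are from the bounding-box lower-left.
Flange: 90 × 26, A = 2 340 mm², y = 13 mm, Ī = 131 820 mm⁴.
Web: 16 × 130, A = 2 080 mm², y = 91 mm, Ī = 2 929 333 mm⁴.
Centroid: ȳ = ΣA·y / ΣA = 49.706 mm.
Transfer each piece to the horizontal axis through the centroid using Ī + A·d² with d = y − 49.706:
  flange: d = -36.706 mm → contributes +3 284 553 mm⁴
  web: d = 41.294 mm → contributes +6 476 158 mm⁴
Total I = 9 760 711 mm⁴.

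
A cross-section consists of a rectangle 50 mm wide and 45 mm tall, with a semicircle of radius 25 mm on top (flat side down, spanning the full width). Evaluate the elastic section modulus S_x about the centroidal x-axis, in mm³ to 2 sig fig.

Treat the section as a set of non-overlapping primitives; coordinates are from the bounding-box lower-left.
Rectangular body: 50 × 45, A = 2 250 mm², y = 22.5 mm, Ī = 379 688 mm⁴.
Semicircular cap: semicircle r = 25, A = 981.7 mm², y = 55.61 mm, Ī = 42 874 mm⁴.
Centroid: ȳ = ΣA·y / ΣA = 32.56 mm.
Transfer each piece to the centroidal x-axis using Ī + A·d² with d = y − 32.56:
  rectangular body: d = -10.06 mm → contributes +607 320 mm⁴
  semicircular cap: d = 23.05 mm → contributes +564 569 mm⁴
Total I = 1 171 889 mm⁴.
Extreme fibre distance c = 37.44 mm; S = I/c = 31 299 mm³.

S_x ≈ 3.1 × 10⁴ mm³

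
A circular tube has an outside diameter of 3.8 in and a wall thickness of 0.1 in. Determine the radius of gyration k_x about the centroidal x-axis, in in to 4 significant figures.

k_x ≈ 1.309 in

Decompose the section into non-overlapping parts with the origin at the bottom-left of its bounding rectangle.
Outer circle: ⌀3.8, A = 11.3411 in², y = 1.9 in, Ī = 10.2354 in⁴.
Bore (subtracted): ⌀3.6, A = 10.1788 in², y = 1.9 in, Ī = 8.2448 in⁴.
By symmetry the centroid is at mid-height, ȳ = 1.9 in.
All pieces are centred on the centroidal x-axis, so I = ΣĪ (holes subtracted) = 1.99059 in⁴.
Radius of gyration: k = √(I/A) = √(1.99059 / 1.16239) = 1.30863 in.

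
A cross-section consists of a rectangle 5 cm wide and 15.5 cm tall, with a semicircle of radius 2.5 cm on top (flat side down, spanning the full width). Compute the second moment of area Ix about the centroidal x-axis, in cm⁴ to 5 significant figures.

Split into non-overlapping primitives; take the origin at the lower-left of the bounding box.
Rectangular body: 5 × 15.5, A = 77.5 cm², y = 7.75 cm, Ī = 1551.615 cm⁴.
Semicircular cap: semicircle r = 2.5, A = 9.817477 cm², y = 16.56103 cm, Ī = 4.287381 cm⁴.
Centroid: ȳ = ΣA·y / ΣA = 8.740662 cm.
Transfer each piece to the centroidal x-axis using Ī + A·d² with d = y − 8.740662:
  rectangular body: d = -0.9906621 cm → contributes +1627.674 cm⁴
  semicircular cap: d = 7.820371 cm → contributes +604.7066 cm⁴
Total I = 2232.381 cm⁴.

Ix ≈ 2232.4 cm⁴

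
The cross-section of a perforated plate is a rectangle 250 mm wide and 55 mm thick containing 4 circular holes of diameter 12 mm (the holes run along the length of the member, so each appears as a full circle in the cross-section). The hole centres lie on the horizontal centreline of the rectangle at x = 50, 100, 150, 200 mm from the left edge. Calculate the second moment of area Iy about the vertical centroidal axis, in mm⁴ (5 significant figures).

Iy ≈ 7.0197 × 10⁷ mm⁴

Break the section into simple shapes (no overlaps), measuring from the bottom-left corner of the bounding box.
Plate: 250 × 55, A = 13 750 mm², x = 125 mm, Ī = 71 614 583 mm⁴.
Hole 1 (subtracted): ⌀12, A = 113.0973 mm², x = 50 mm, Ī = 1017.876 mm⁴.
Hole 2 (subtracted): ⌀12, A = 113.0973 mm², x = 100 mm, Ī = 1017.876 mm⁴.
Hole 3 (subtracted): ⌀12, A = 113.0973 mm², x = 150 mm, Ī = 1017.876 mm⁴.
Hole 4 (subtracted): ⌀12, A = 113.0973 mm², x = 200 mm, Ī = 1017.876 mm⁴.
By symmetry the centroid is at mid-width, x̄ = 125 mm.
Transfer each piece to the vertical centroidal axis using Ī + A·d² with d = x − 125:
  plate: d = 0 mm → contributes +71 614 583 mm⁴
  hole 1: d = -75 mm → contributes −637190.4 mm⁴
  hole 2: d = -25 mm → contributes −71703.71 mm⁴
  hole 3: d = 25 mm → contributes −71703.71 mm⁴
  hole 4: d = 75 mm → contributes −637190.4 mm⁴
Total I = 70 196 795 mm⁴.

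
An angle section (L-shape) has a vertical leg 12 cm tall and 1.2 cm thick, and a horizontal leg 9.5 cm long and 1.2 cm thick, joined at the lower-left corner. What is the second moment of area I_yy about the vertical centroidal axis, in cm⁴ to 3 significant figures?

I_yy ≈ 192 cm⁴

Split into non-overlapping primitives; take the origin at the lower-left of the bounding box.
Vertical leg: 1.2 × 12, A = 14.4 cm², x = 0.6 cm, Ī = 1.728 cm⁴.
Horizontal leg (remainder): 8.3 × 1.2, A = 9.96 cm², x = 5.35 cm, Ī = 57.179 cm⁴.
Centroid: x̄ = ΣA·x / ΣA = 2.5421 cm.
Transfer each piece to the vertical centroidal axis using Ī + A·d² with d = x − 2.5421:
  vertical leg: d = -1.9421 cm → contributes +56.042 cm⁴
  horizontal leg (remainder): d = 2.8079 cm → contributes +135.71 cm⁴
Total I = 191.75 cm⁴.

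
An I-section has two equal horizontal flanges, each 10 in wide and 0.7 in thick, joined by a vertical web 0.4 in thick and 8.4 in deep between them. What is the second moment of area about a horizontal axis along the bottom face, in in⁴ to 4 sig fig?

I_base ≈ 727.0 in⁴

Decompose the section into non-overlapping parts with the origin at the bottom-left of its bounding rectangle.
Bottom flange: 10 × 0.7, A = 7 in², y = 0.35 in, Ī = 0.285833 in⁴.
Web: 0.4 × 8.4, A = 3.36 in², y = 4.9 in, Ī = 19.7568 in⁴.
Top flange: 10 × 0.7, A = 7 in², y = 9.45 in, Ī = 0.285833 in⁴.
Transfer each piece to the bottom edge using Ī + A·d² with d = y − 0:
  bottom flange: d = 0.35 in → contributes +1.14333 in⁴
  web: d = 4.9 in → contributes +100.43 in⁴
  top flange: d = 9.45 in → contributes +625.403 in⁴
Total I = 726.977 in⁴.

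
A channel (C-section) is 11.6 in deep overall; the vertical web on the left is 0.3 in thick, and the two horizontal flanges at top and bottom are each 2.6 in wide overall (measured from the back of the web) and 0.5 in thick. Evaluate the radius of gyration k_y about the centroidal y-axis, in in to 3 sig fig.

Decompose the section into non-overlapping parts with the origin at the bottom-left of its bounding rectangle.
Web: 0.3 × 11.6, A = 3.48 in², x = 0.15 in, Ī = 0.0261 in⁴.
Top flange (beyond web): 2.3 × 0.5, A = 1.15 in², x = 1.45 in, Ī = 0.50696 in⁴.
Bottom flange (beyond web): 2.3 × 0.5, A = 1.15 in², x = 1.45 in, Ī = 0.50696 in⁴.
Centroid: x̄ = ΣA·x / ΣA = 0.6673 in.
Transfer each piece to the centroidal y-axis using Ī + A·d² with d = x − 0.6673:
  web: d = -0.5173 in → contributes +0.95735 in⁴
  top flange (beyond web): d = 0.7827 in → contributes +1.2115 in⁴
  bottom flange (beyond web): d = 0.7827 in → contributes +1.2115 in⁴
Total I = 3.3803 in⁴.
Radius of gyration: k = √(I/A) = √(3.3803 / 5.78) = 0.76474 in.

k_y ≈ 0.765 in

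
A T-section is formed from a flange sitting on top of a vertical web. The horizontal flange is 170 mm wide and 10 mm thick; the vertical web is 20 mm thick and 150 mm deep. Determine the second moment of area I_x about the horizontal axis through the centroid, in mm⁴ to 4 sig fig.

Decompose the section into non-overlapping parts with the origin at the bottom-left of its bounding rectangle.
Flange: 170 × 10, A = 1 700 mm², y = 155 mm, Ī = 14166.7 mm⁴.
Web: 20 × 150, A = 3 000 mm², y = 75 mm, Ī = 5 625 000 mm⁴.
Centroid: ȳ = ΣA·y / ΣA = 103.936 mm.
Transfer each piece to the horizontal axis through the centroid using Ī + A·d² with d = y − 103.936:
  flange: d = 51.0638 mm → contributes +4 446 942 mm⁴
  web: d = -28.9362 mm → contributes +8 136 906 mm⁴
Total I = 12 583 848 mm⁴.

I_x ≈ 1.258 × 10⁷ mm⁴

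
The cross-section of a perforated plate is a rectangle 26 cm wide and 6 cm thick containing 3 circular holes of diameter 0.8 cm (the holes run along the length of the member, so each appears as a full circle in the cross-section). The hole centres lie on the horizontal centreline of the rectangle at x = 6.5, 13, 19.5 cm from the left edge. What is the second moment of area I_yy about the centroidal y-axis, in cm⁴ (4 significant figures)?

Treat the section as a set of non-overlapping primitives; coordinates are from the bounding-box lower-left.
Plate: 26 × 6, A = 156 cm², x = 13 cm, Ī = 8 788 cm⁴.
Hole 1 (subtracted): ⌀0.8, A = 0.502655 cm², x = 6.5 cm, Ī = 0.0201062 cm⁴.
Hole 2 (subtracted): ⌀0.8, A = 0.502655 cm², x = 13 cm, Ī = 0.0201062 cm⁴.
Hole 3 (subtracted): ⌀0.8, A = 0.502655 cm², x = 19.5 cm, Ī = 0.0201062 cm⁴.
By symmetry the centroid is at mid-width, x̄ = 13 cm.
Transfer each piece to the centroidal y-axis using Ī + A·d² with d = x − 13:
  plate: d = 0 cm → contributes +8 788 cm⁴
  hole 1: d = -6.5 cm → contributes −21.2573 cm⁴
  hole 2: d = 0 cm → contributes −0.0201062 cm⁴
  hole 3: d = 6.5 cm → contributes −21.2573 cm⁴
Total I = 8745.47 cm⁴.

I_yy ≈ 8745 cm⁴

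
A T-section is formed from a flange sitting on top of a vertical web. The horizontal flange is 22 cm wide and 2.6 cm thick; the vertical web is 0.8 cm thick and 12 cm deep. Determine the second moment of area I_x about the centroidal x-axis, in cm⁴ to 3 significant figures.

Split into non-overlapping primitives; take the origin at the lower-left of the bounding box.
Flange: 22 × 2.6, A = 57.2 cm², y = 13.3 cm, Ī = 32.223 cm⁴.
Web: 0.8 × 12, A = 9.6 cm², y = 6 cm, Ī = 115.2 cm⁴.
Centroid: ȳ = ΣA·y / ΣA = 12.251 cm.
Transfer each piece to the centroidal x-axis using Ī + A·d² with d = y − 12.251:
  flange: d = 1.0491 cm → contributes +95.178 cm⁴
  web: d = -6.2509 cm → contributes +490.31 cm⁴
Total I = 585.49 cm⁴.

I_x ≈ 585 cm⁴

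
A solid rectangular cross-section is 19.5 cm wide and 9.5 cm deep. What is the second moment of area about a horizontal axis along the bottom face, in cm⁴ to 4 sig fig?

I_base ≈ 5573 cm⁴

The section: 19.5 × 9.5, A = 185.25 cm², y = 4.75 cm, Ī = 1393.23 cm⁴.
Transfer it to a horizontal axis along the bottom face using Ī + A·d² with d = y − 0:
  the section: d = 4.75 cm → contributes +5572.94 cm⁴
Total I = 5572.94 cm⁴.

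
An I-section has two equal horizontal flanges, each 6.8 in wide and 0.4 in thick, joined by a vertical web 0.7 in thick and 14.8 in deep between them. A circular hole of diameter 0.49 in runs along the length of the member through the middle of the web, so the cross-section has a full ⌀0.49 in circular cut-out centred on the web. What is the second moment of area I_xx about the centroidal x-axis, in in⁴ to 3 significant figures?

Break the section into simple shapes (no overlaps), measuring from the bottom-left corner of the bounding box.
Bottom flange: 6.8 × 0.4, A = 2.72 in², y = 0.2 in, Ī = 0.036267 in⁴.
Web: 0.7 × 14.8, A = 10.36 in², y = 7.8 in, Ī = 189.1 in⁴.
Top flange: 6.8 × 0.4, A = 2.72 in², y = 15.4 in, Ī = 0.036267 in⁴.
Hole (subtracted): ⌀0.49, A = 0.18857 in², y = 7.8 in, Ī = 0.0028298 in⁴.
By symmetry the centroid is at mid-height, ȳ = 7.8 in.
Transfer each piece to the centroidal x-axis using Ī + A·d² with d = y − 7.8:
  bottom flange: d = -7.6 in → contributes +157.14 in⁴
  web: d = 0 in → contributes +189.1 in⁴
  top flange: d = 7.6 in → contributes +157.14 in⁴
  hole: d = 0 in → contributes −0.0028298 in⁴
Total I = 503.39 in⁴.

I_xx ≈ 503 in⁴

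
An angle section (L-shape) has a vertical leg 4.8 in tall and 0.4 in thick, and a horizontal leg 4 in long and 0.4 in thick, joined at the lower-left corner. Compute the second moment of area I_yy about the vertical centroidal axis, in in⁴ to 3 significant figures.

I_yy ≈ 4.87 in⁴

Break the section into simple shapes (no overlaps), measuring from the bottom-left corner of the bounding box.
Vertical leg: 0.4 × 4.8, A = 1.92 in², x = 0.2 in, Ī = 0.0256 in⁴.
Horizontal leg (remainder): 3.6 × 0.4, A = 1.44 in², x = 2.2 in, Ī = 1.5552 in⁴.
Centroid: x̄ = ΣA·x / ΣA = 1.0571 in.
Transfer each piece to the vertical centroidal axis using Ī + A·d² with d = x − 1.0571:
  vertical leg: d = -0.85714 in → contributes +1.4362 in⁴
  horizontal leg (remainder): d = 1.1429 in → contributes +3.436 in⁴
Total I = 4.8722 in⁴.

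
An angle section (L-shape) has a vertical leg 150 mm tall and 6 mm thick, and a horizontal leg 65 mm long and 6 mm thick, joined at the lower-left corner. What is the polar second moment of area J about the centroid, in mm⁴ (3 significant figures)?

Decompose the section into non-overlapping parts with the origin at the bottom-left of its bounding rectangle.
Vertical leg: 6 × 150, A = 900 mm², y = 75 mm, Ī = 1 687 500 mm⁴.
Horizontal leg (remainder): 59 × 6, A = 354 mm², y = 3 mm, Ī = 1 062 mm⁴.
Centroid: ȳ = ΣA·y / ΣA = 54.675 mm.
Transfer each piece to the centroidal x-axis using Ī + A·d² with d = y − 54.675:
  vertical leg: d = 20.325 mm → contributes +2 059 308 mm⁴
  horizontal leg (remainder): d = -51.675 mm → contributes +946 337 mm⁴
Total I = 3 005 645 mm⁴.
For the y-axis: x̄ = 12.175 mm.
Repeating about the centroidal y-axis gives I_y = 373 748 mm⁴.
Polar second moment: J = I_x + I_y = 3 379 393 mm⁴.

J ≈ 3.38 × 10⁶ mm⁴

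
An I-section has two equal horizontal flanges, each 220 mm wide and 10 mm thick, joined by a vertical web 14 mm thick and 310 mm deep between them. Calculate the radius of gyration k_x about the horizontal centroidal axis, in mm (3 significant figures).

Split into non-overlapping primitives; take the origin at the lower-left of the bounding box.
Bottom flange: 220 × 10, A = 2 200 mm², y = 5 mm, Ī = 18 333 mm⁴.
Web: 14 × 310, A = 4 340 mm², y = 165 mm, Ī = 34 756 167 mm⁴.
Top flange: 220 × 10, A = 2 200 mm², y = 325 mm, Ī = 18 333 mm⁴.
By symmetry the centroid is at mid-height, ȳ = 165 mm.
Transfer each piece to the horizontal centroidal axis using Ī + A·d² with d = y − 165:
  bottom flange: d = -160 mm → contributes +56 338 333 mm⁴
  web: d = 0 mm → contributes +34 756 167 mm⁴
  top flange: d = 160 mm → contributes +56 338 333 mm⁴
Total I = 147 432 833 mm⁴.
Radius of gyration: k = √(I/A) = √(147 432 833 / 8 740) = 129.88 mm.

k_x ≈ 130 mm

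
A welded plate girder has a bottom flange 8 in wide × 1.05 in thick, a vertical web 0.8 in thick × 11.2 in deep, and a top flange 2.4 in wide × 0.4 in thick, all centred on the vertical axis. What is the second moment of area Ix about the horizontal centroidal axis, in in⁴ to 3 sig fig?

Decompose the section into non-overlapping parts with the origin at the bottom-left of its bounding rectangle.
Bottom plate: 8 × 1.05, A = 8.4 in², y = 0.525 in, Ī = 0.77175 in⁴.
Web plate: 0.8 × 11.2, A = 8.96 in², y = 6.65 in, Ī = 93.662 in⁴.
Top plate: 2.4 × 0.4, A = 0.96 in², y = 12.45 in, Ī = 0.0128 in⁴.
Centroid: ȳ = ΣA·y / ΣA = 4.1455 in.
Transfer each piece to the horizontal centroidal axis using Ī + A·d² with d = y − 4.1455:
  bottom plate: d = -3.6205 in → contributes +110.88 in⁴
  web plate: d = 2.5045 in → contributes +149.86 in⁴
  top plate: d = 8.3045 in → contributes +66.219 in⁴
Total I = 326.96 in⁴.

Ix ≈ 327 in⁴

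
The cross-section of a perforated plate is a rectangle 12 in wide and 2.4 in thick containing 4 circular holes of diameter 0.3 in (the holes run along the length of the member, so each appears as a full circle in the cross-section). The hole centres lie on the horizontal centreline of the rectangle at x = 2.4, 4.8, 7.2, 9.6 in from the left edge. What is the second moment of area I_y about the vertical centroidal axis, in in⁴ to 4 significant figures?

I_y ≈ 343.6 in⁴

Split into non-overlapping primitives; take the origin at the lower-left of the bounding box.
Plate: 12 × 2.4, A = 28.8 in², x = 6 in, Ī = 345.6 in⁴.
Hole 1 (subtracted): ⌀0.3, A = 0.0706858 in², x = 2.4 in, Ī = 0.000397608 in⁴.
Hole 2 (subtracted): ⌀0.3, A = 0.0706858 in², x = 4.8 in, Ī = 0.000397608 in⁴.
Hole 3 (subtracted): ⌀0.3, A = 0.0706858 in², x = 7.2 in, Ī = 0.000397608 in⁴.
Hole 4 (subtracted): ⌀0.3, A = 0.0706858 in², x = 9.6 in, Ī = 0.000397608 in⁴.
By symmetry the centroid is at mid-width, x̄ = 6 in.
Transfer each piece to the vertical centroidal axis using Ī + A·d² with d = x − 6:
  plate: d = 0 in → contributes +345.6 in⁴
  hole 1: d = -3.6 in → contributes −0.916486 in⁴
  hole 2: d = -1.2 in → contributes −0.102185 in⁴
  hole 3: d = 1.2 in → contributes −0.102185 in⁴
  hole 4: d = 3.6 in → contributes −0.916486 in⁴
Total I = 343.563 in⁴.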